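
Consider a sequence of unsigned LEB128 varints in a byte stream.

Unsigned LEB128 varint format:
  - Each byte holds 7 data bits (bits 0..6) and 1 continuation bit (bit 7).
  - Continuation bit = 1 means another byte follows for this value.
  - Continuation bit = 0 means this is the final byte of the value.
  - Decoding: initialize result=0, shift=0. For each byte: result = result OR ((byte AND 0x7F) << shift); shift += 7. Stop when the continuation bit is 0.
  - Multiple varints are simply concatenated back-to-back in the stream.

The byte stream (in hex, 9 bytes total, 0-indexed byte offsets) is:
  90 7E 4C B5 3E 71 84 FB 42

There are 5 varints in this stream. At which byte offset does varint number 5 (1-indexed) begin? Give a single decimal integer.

  byte[0]=0x90 cont=1 payload=0x10=16: acc |= 16<<0 -> acc=16 shift=7
  byte[1]=0x7E cont=0 payload=0x7E=126: acc |= 126<<7 -> acc=16144 shift=14 [end]
Varint 1: bytes[0:2] = 90 7E -> value 16144 (2 byte(s))
  byte[2]=0x4C cont=0 payload=0x4C=76: acc |= 76<<0 -> acc=76 shift=7 [end]
Varint 2: bytes[2:3] = 4C -> value 76 (1 byte(s))
  byte[3]=0xB5 cont=1 payload=0x35=53: acc |= 53<<0 -> acc=53 shift=7
  byte[4]=0x3E cont=0 payload=0x3E=62: acc |= 62<<7 -> acc=7989 shift=14 [end]
Varint 3: bytes[3:5] = B5 3E -> value 7989 (2 byte(s))
  byte[5]=0x71 cont=0 payload=0x71=113: acc |= 113<<0 -> acc=113 shift=7 [end]
Varint 4: bytes[5:6] = 71 -> value 113 (1 byte(s))
  byte[6]=0x84 cont=1 payload=0x04=4: acc |= 4<<0 -> acc=4 shift=7
  byte[7]=0xFB cont=1 payload=0x7B=123: acc |= 123<<7 -> acc=15748 shift=14
  byte[8]=0x42 cont=0 payload=0x42=66: acc |= 66<<14 -> acc=1097092 shift=21 [end]
Varint 5: bytes[6:9] = 84 FB 42 -> value 1097092 (3 byte(s))

Answer: 6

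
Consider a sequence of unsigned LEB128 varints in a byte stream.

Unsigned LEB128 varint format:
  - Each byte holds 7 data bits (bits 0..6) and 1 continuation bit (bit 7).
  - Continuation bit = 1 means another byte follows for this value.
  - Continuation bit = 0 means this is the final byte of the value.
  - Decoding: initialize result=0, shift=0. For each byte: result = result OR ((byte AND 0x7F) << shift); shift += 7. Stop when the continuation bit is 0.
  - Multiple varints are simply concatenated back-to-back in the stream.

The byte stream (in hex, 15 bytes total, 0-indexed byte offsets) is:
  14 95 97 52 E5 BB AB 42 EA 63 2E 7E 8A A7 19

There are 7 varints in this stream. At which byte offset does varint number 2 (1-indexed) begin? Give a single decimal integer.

  byte[0]=0x14 cont=0 payload=0x14=20: acc |= 20<<0 -> acc=20 shift=7 [end]
Varint 1: bytes[0:1] = 14 -> value 20 (1 byte(s))
  byte[1]=0x95 cont=1 payload=0x15=21: acc |= 21<<0 -> acc=21 shift=7
  byte[2]=0x97 cont=1 payload=0x17=23: acc |= 23<<7 -> acc=2965 shift=14
  byte[3]=0x52 cont=0 payload=0x52=82: acc |= 82<<14 -> acc=1346453 shift=21 [end]
Varint 2: bytes[1:4] = 95 97 52 -> value 1346453 (3 byte(s))
  byte[4]=0xE5 cont=1 payload=0x65=101: acc |= 101<<0 -> acc=101 shift=7
  byte[5]=0xBB cont=1 payload=0x3B=59: acc |= 59<<7 -> acc=7653 shift=14
  byte[6]=0xAB cont=1 payload=0x2B=43: acc |= 43<<14 -> acc=712165 shift=21
  byte[7]=0x42 cont=0 payload=0x42=66: acc |= 66<<21 -> acc=139124197 shift=28 [end]
Varint 3: bytes[4:8] = E5 BB AB 42 -> value 139124197 (4 byte(s))
  byte[8]=0xEA cont=1 payload=0x6A=106: acc |= 106<<0 -> acc=106 shift=7
  byte[9]=0x63 cont=0 payload=0x63=99: acc |= 99<<7 -> acc=12778 shift=14 [end]
Varint 4: bytes[8:10] = EA 63 -> value 12778 (2 byte(s))
  byte[10]=0x2E cont=0 payload=0x2E=46: acc |= 46<<0 -> acc=46 shift=7 [end]
Varint 5: bytes[10:11] = 2E -> value 46 (1 byte(s))
  byte[11]=0x7E cont=0 payload=0x7E=126: acc |= 126<<0 -> acc=126 shift=7 [end]
Varint 6: bytes[11:12] = 7E -> value 126 (1 byte(s))
  byte[12]=0x8A cont=1 payload=0x0A=10: acc |= 10<<0 -> acc=10 shift=7
  byte[13]=0xA7 cont=1 payload=0x27=39: acc |= 39<<7 -> acc=5002 shift=14
  byte[14]=0x19 cont=0 payload=0x19=25: acc |= 25<<14 -> acc=414602 shift=21 [end]
Varint 7: bytes[12:15] = 8A A7 19 -> value 414602 (3 byte(s))

Answer: 1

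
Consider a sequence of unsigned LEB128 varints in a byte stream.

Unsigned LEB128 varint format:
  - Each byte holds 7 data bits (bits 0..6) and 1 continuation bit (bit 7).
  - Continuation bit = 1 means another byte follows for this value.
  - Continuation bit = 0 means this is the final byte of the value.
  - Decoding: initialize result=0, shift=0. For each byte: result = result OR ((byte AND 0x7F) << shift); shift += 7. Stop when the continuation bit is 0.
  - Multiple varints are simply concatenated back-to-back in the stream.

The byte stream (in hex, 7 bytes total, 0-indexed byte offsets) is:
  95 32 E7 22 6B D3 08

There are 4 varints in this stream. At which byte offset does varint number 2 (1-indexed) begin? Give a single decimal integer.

  byte[0]=0x95 cont=1 payload=0x15=21: acc |= 21<<0 -> acc=21 shift=7
  byte[1]=0x32 cont=0 payload=0x32=50: acc |= 50<<7 -> acc=6421 shift=14 [end]
Varint 1: bytes[0:2] = 95 32 -> value 6421 (2 byte(s))
  byte[2]=0xE7 cont=1 payload=0x67=103: acc |= 103<<0 -> acc=103 shift=7
  byte[3]=0x22 cont=0 payload=0x22=34: acc |= 34<<7 -> acc=4455 shift=14 [end]
Varint 2: bytes[2:4] = E7 22 -> value 4455 (2 byte(s))
  byte[4]=0x6B cont=0 payload=0x6B=107: acc |= 107<<0 -> acc=107 shift=7 [end]
Varint 3: bytes[4:5] = 6B -> value 107 (1 byte(s))
  byte[5]=0xD3 cont=1 payload=0x53=83: acc |= 83<<0 -> acc=83 shift=7
  byte[6]=0x08 cont=0 payload=0x08=8: acc |= 8<<7 -> acc=1107 shift=14 [end]
Varint 4: bytes[5:7] = D3 08 -> value 1107 (2 byte(s))

Answer: 2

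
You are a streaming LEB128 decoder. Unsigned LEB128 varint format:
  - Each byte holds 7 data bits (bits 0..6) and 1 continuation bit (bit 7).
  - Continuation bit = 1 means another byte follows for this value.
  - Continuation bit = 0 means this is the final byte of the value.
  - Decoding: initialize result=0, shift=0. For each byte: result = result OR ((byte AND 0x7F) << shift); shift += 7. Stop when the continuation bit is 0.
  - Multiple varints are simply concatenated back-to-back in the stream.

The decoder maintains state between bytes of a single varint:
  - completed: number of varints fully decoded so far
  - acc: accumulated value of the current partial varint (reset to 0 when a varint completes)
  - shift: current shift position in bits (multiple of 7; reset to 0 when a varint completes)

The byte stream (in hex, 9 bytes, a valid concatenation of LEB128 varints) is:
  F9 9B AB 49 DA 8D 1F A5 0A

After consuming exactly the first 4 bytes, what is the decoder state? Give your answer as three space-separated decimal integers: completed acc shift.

byte[0]=0xF9 cont=1 payload=0x79: acc |= 121<<0 -> completed=0 acc=121 shift=7
byte[1]=0x9B cont=1 payload=0x1B: acc |= 27<<7 -> completed=0 acc=3577 shift=14
byte[2]=0xAB cont=1 payload=0x2B: acc |= 43<<14 -> completed=0 acc=708089 shift=21
byte[3]=0x49 cont=0 payload=0x49: varint #1 complete (value=153800185); reset -> completed=1 acc=0 shift=0

Answer: 1 0 0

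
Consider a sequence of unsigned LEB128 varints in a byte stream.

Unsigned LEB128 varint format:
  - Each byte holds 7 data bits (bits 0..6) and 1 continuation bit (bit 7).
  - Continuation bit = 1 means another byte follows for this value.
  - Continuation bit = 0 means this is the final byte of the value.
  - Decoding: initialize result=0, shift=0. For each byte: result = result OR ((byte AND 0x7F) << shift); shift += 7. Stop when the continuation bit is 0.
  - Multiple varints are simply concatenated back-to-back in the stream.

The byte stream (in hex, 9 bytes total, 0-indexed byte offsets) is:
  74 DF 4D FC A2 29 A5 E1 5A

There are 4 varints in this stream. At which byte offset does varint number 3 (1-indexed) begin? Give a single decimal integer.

  byte[0]=0x74 cont=0 payload=0x74=116: acc |= 116<<0 -> acc=116 shift=7 [end]
Varint 1: bytes[0:1] = 74 -> value 116 (1 byte(s))
  byte[1]=0xDF cont=1 payload=0x5F=95: acc |= 95<<0 -> acc=95 shift=7
  byte[2]=0x4D cont=0 payload=0x4D=77: acc |= 77<<7 -> acc=9951 shift=14 [end]
Varint 2: bytes[1:3] = DF 4D -> value 9951 (2 byte(s))
  byte[3]=0xFC cont=1 payload=0x7C=124: acc |= 124<<0 -> acc=124 shift=7
  byte[4]=0xA2 cont=1 payload=0x22=34: acc |= 34<<7 -> acc=4476 shift=14
  byte[5]=0x29 cont=0 payload=0x29=41: acc |= 41<<14 -> acc=676220 shift=21 [end]
Varint 3: bytes[3:6] = FC A2 29 -> value 676220 (3 byte(s))
  byte[6]=0xA5 cont=1 payload=0x25=37: acc |= 37<<0 -> acc=37 shift=7
  byte[7]=0xE1 cont=1 payload=0x61=97: acc |= 97<<7 -> acc=12453 shift=14
  byte[8]=0x5A cont=0 payload=0x5A=90: acc |= 90<<14 -> acc=1487013 shift=21 [end]
Varint 4: bytes[6:9] = A5 E1 5A -> value 1487013 (3 byte(s))

Answer: 3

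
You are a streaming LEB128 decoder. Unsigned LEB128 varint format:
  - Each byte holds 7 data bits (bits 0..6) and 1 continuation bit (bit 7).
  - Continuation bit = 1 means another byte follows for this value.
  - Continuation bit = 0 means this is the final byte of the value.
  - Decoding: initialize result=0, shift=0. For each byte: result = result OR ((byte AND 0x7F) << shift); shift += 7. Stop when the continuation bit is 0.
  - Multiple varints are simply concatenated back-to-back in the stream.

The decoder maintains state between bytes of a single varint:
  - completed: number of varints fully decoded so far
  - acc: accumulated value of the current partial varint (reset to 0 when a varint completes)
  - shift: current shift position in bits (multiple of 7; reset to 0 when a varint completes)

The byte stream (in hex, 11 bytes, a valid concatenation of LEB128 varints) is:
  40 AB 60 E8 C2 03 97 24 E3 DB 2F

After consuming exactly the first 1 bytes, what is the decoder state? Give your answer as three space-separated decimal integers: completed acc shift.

Answer: 1 0 0

Derivation:
byte[0]=0x40 cont=0 payload=0x40: varint #1 complete (value=64); reset -> completed=1 acc=0 shift=0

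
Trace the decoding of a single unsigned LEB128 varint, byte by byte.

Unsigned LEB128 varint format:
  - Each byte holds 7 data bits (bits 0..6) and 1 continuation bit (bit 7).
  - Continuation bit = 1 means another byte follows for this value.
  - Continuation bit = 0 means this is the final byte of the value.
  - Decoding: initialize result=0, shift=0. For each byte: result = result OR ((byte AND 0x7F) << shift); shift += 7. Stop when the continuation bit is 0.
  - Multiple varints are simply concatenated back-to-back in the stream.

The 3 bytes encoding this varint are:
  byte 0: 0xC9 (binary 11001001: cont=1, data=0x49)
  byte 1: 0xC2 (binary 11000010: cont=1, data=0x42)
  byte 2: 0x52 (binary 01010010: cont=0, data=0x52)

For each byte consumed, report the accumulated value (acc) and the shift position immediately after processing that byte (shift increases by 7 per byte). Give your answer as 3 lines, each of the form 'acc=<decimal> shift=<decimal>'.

byte 0=0xC9: payload=0x49=73, contrib = 73<<0 = 73; acc -> 73, shift -> 7
byte 1=0xC2: payload=0x42=66, contrib = 66<<7 = 8448; acc -> 8521, shift -> 14
byte 2=0x52: payload=0x52=82, contrib = 82<<14 = 1343488; acc -> 1352009, shift -> 21

Answer: acc=73 shift=7
acc=8521 shift=14
acc=1352009 shift=21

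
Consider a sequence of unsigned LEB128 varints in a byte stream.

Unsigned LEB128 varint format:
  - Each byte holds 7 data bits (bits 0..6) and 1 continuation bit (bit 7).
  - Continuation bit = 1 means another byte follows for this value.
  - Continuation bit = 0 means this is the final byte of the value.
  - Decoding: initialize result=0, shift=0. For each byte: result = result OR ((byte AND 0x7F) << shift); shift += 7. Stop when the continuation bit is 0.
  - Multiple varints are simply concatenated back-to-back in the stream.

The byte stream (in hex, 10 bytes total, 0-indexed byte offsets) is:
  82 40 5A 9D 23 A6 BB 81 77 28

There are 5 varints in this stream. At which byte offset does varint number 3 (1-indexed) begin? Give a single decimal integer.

Answer: 3

Derivation:
  byte[0]=0x82 cont=1 payload=0x02=2: acc |= 2<<0 -> acc=2 shift=7
  byte[1]=0x40 cont=0 payload=0x40=64: acc |= 64<<7 -> acc=8194 shift=14 [end]
Varint 1: bytes[0:2] = 82 40 -> value 8194 (2 byte(s))
  byte[2]=0x5A cont=0 payload=0x5A=90: acc |= 90<<0 -> acc=90 shift=7 [end]
Varint 2: bytes[2:3] = 5A -> value 90 (1 byte(s))
  byte[3]=0x9D cont=1 payload=0x1D=29: acc |= 29<<0 -> acc=29 shift=7
  byte[4]=0x23 cont=0 payload=0x23=35: acc |= 35<<7 -> acc=4509 shift=14 [end]
Varint 3: bytes[3:5] = 9D 23 -> value 4509 (2 byte(s))
  byte[5]=0xA6 cont=1 payload=0x26=38: acc |= 38<<0 -> acc=38 shift=7
  byte[6]=0xBB cont=1 payload=0x3B=59: acc |= 59<<7 -> acc=7590 shift=14
  byte[7]=0x81 cont=1 payload=0x01=1: acc |= 1<<14 -> acc=23974 shift=21
  byte[8]=0x77 cont=0 payload=0x77=119: acc |= 119<<21 -> acc=249585062 shift=28 [end]
Varint 4: bytes[5:9] = A6 BB 81 77 -> value 249585062 (4 byte(s))
  byte[9]=0x28 cont=0 payload=0x28=40: acc |= 40<<0 -> acc=40 shift=7 [end]
Varint 5: bytes[9:10] = 28 -> value 40 (1 byte(s))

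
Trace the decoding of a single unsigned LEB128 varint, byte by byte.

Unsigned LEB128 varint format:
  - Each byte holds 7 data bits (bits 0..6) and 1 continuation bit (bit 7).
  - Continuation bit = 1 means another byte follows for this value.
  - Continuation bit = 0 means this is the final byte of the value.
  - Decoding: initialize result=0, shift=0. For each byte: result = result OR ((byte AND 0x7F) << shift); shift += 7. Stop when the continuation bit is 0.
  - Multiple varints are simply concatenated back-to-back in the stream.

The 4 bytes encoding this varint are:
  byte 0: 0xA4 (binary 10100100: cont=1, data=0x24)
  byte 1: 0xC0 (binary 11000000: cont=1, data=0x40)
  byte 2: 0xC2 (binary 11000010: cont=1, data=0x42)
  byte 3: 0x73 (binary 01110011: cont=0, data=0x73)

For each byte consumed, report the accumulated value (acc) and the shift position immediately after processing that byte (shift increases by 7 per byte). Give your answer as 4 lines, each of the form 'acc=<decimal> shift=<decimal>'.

byte 0=0xA4: payload=0x24=36, contrib = 36<<0 = 36; acc -> 36, shift -> 7
byte 1=0xC0: payload=0x40=64, contrib = 64<<7 = 8192; acc -> 8228, shift -> 14
byte 2=0xC2: payload=0x42=66, contrib = 66<<14 = 1081344; acc -> 1089572, shift -> 21
byte 3=0x73: payload=0x73=115, contrib = 115<<21 = 241172480; acc -> 242262052, shift -> 28

Answer: acc=36 shift=7
acc=8228 shift=14
acc=1089572 shift=21
acc=242262052 shift=28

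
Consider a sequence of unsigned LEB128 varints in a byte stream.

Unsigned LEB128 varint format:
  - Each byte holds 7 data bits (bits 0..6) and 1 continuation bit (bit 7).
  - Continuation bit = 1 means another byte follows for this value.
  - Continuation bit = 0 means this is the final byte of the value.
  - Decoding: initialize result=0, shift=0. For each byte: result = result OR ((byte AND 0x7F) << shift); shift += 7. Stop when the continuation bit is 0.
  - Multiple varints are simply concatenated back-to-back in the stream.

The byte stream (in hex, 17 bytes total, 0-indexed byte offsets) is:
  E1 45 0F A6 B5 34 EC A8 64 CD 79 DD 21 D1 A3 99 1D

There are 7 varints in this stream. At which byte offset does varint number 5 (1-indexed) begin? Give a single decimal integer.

  byte[0]=0xE1 cont=1 payload=0x61=97: acc |= 97<<0 -> acc=97 shift=7
  byte[1]=0x45 cont=0 payload=0x45=69: acc |= 69<<7 -> acc=8929 shift=14 [end]
Varint 1: bytes[0:2] = E1 45 -> value 8929 (2 byte(s))
  byte[2]=0x0F cont=0 payload=0x0F=15: acc |= 15<<0 -> acc=15 shift=7 [end]
Varint 2: bytes[2:3] = 0F -> value 15 (1 byte(s))
  byte[3]=0xA6 cont=1 payload=0x26=38: acc |= 38<<0 -> acc=38 shift=7
  byte[4]=0xB5 cont=1 payload=0x35=53: acc |= 53<<7 -> acc=6822 shift=14
  byte[5]=0x34 cont=0 payload=0x34=52: acc |= 52<<14 -> acc=858790 shift=21 [end]
Varint 3: bytes[3:6] = A6 B5 34 -> value 858790 (3 byte(s))
  byte[6]=0xEC cont=1 payload=0x6C=108: acc |= 108<<0 -> acc=108 shift=7
  byte[7]=0xA8 cont=1 payload=0x28=40: acc |= 40<<7 -> acc=5228 shift=14
  byte[8]=0x64 cont=0 payload=0x64=100: acc |= 100<<14 -> acc=1643628 shift=21 [end]
Varint 4: bytes[6:9] = EC A8 64 -> value 1643628 (3 byte(s))
  byte[9]=0xCD cont=1 payload=0x4D=77: acc |= 77<<0 -> acc=77 shift=7
  byte[10]=0x79 cont=0 payload=0x79=121: acc |= 121<<7 -> acc=15565 shift=14 [end]
Varint 5: bytes[9:11] = CD 79 -> value 15565 (2 byte(s))
  byte[11]=0xDD cont=1 payload=0x5D=93: acc |= 93<<0 -> acc=93 shift=7
  byte[12]=0x21 cont=0 payload=0x21=33: acc |= 33<<7 -> acc=4317 shift=14 [end]
Varint 6: bytes[11:13] = DD 21 -> value 4317 (2 byte(s))
  byte[13]=0xD1 cont=1 payload=0x51=81: acc |= 81<<0 -> acc=81 shift=7
  byte[14]=0xA3 cont=1 payload=0x23=35: acc |= 35<<7 -> acc=4561 shift=14
  byte[15]=0x99 cont=1 payload=0x19=25: acc |= 25<<14 -> acc=414161 shift=21
  byte[16]=0x1D cont=0 payload=0x1D=29: acc |= 29<<21 -> acc=61231569 shift=28 [end]
Varint 7: bytes[13:17] = D1 A3 99 1D -> value 61231569 (4 byte(s))

Answer: 9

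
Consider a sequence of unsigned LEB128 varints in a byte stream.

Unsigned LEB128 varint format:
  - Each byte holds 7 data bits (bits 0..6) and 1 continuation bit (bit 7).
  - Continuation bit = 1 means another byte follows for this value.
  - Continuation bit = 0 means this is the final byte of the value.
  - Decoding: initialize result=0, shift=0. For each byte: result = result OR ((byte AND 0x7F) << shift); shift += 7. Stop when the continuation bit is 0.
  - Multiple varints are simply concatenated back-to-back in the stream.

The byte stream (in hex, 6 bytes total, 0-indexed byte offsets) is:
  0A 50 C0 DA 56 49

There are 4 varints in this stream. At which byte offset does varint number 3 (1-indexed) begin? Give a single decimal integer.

  byte[0]=0x0A cont=0 payload=0x0A=10: acc |= 10<<0 -> acc=10 shift=7 [end]
Varint 1: bytes[0:1] = 0A -> value 10 (1 byte(s))
  byte[1]=0x50 cont=0 payload=0x50=80: acc |= 80<<0 -> acc=80 shift=7 [end]
Varint 2: bytes[1:2] = 50 -> value 80 (1 byte(s))
  byte[2]=0xC0 cont=1 payload=0x40=64: acc |= 64<<0 -> acc=64 shift=7
  byte[3]=0xDA cont=1 payload=0x5A=90: acc |= 90<<7 -> acc=11584 shift=14
  byte[4]=0x56 cont=0 payload=0x56=86: acc |= 86<<14 -> acc=1420608 shift=21 [end]
Varint 3: bytes[2:5] = C0 DA 56 -> value 1420608 (3 byte(s))
  byte[5]=0x49 cont=0 payload=0x49=73: acc |= 73<<0 -> acc=73 shift=7 [end]
Varint 4: bytes[5:6] = 49 -> value 73 (1 byte(s))

Answer: 2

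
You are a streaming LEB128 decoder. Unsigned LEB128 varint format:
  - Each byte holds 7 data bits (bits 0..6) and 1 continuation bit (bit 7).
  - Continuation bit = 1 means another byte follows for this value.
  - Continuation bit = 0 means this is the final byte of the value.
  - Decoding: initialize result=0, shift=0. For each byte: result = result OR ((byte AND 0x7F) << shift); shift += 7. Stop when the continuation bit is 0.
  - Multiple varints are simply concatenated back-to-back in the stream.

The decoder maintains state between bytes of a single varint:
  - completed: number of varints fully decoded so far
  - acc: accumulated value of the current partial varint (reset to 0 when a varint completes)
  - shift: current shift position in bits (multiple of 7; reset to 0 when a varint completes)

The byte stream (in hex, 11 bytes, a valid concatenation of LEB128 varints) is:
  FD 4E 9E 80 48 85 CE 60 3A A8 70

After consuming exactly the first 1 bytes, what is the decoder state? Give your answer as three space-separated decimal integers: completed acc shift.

byte[0]=0xFD cont=1 payload=0x7D: acc |= 125<<0 -> completed=0 acc=125 shift=7

Answer: 0 125 7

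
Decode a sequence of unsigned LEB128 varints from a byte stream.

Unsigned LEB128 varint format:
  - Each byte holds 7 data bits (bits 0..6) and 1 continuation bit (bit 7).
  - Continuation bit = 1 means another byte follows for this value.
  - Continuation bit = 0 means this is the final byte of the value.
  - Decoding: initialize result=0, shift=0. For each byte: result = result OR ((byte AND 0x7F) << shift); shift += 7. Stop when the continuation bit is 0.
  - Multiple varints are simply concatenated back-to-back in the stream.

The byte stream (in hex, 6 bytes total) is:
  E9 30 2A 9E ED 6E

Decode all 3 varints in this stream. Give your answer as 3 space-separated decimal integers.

  byte[0]=0xE9 cont=1 payload=0x69=105: acc |= 105<<0 -> acc=105 shift=7
  byte[1]=0x30 cont=0 payload=0x30=48: acc |= 48<<7 -> acc=6249 shift=14 [end]
Varint 1: bytes[0:2] = E9 30 -> value 6249 (2 byte(s))
  byte[2]=0x2A cont=0 payload=0x2A=42: acc |= 42<<0 -> acc=42 shift=7 [end]
Varint 2: bytes[2:3] = 2A -> value 42 (1 byte(s))
  byte[3]=0x9E cont=1 payload=0x1E=30: acc |= 30<<0 -> acc=30 shift=7
  byte[4]=0xED cont=1 payload=0x6D=109: acc |= 109<<7 -> acc=13982 shift=14
  byte[5]=0x6E cont=0 payload=0x6E=110: acc |= 110<<14 -> acc=1816222 shift=21 [end]
Varint 3: bytes[3:6] = 9E ED 6E -> value 1816222 (3 byte(s))

Answer: 6249 42 1816222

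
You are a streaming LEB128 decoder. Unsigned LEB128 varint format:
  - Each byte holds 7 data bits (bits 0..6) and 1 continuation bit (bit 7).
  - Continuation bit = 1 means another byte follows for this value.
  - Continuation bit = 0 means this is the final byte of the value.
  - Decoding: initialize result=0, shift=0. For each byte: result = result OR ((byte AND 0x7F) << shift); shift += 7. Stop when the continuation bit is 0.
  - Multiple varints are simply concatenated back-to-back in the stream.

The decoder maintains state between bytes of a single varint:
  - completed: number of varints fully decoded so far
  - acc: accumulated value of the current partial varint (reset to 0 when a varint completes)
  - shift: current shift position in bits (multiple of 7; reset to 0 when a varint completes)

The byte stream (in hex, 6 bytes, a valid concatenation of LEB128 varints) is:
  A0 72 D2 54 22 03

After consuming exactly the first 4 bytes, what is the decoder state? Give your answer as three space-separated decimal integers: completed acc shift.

byte[0]=0xA0 cont=1 payload=0x20: acc |= 32<<0 -> completed=0 acc=32 shift=7
byte[1]=0x72 cont=0 payload=0x72: varint #1 complete (value=14624); reset -> completed=1 acc=0 shift=0
byte[2]=0xD2 cont=1 payload=0x52: acc |= 82<<0 -> completed=1 acc=82 shift=7
byte[3]=0x54 cont=0 payload=0x54: varint #2 complete (value=10834); reset -> completed=2 acc=0 shift=0

Answer: 2 0 0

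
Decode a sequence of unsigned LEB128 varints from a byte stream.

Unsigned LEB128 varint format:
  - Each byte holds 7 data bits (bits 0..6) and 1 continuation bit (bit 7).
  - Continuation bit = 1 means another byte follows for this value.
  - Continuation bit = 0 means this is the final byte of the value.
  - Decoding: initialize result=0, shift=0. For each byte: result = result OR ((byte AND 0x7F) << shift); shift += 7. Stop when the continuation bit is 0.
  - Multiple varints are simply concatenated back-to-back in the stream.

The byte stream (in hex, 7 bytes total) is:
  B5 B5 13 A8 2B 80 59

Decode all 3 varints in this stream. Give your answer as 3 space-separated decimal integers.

Answer: 318133 5544 11392

Derivation:
  byte[0]=0xB5 cont=1 payload=0x35=53: acc |= 53<<0 -> acc=53 shift=7
  byte[1]=0xB5 cont=1 payload=0x35=53: acc |= 53<<7 -> acc=6837 shift=14
  byte[2]=0x13 cont=0 payload=0x13=19: acc |= 19<<14 -> acc=318133 shift=21 [end]
Varint 1: bytes[0:3] = B5 B5 13 -> value 318133 (3 byte(s))
  byte[3]=0xA8 cont=1 payload=0x28=40: acc |= 40<<0 -> acc=40 shift=7
  byte[4]=0x2B cont=0 payload=0x2B=43: acc |= 43<<7 -> acc=5544 shift=14 [end]
Varint 2: bytes[3:5] = A8 2B -> value 5544 (2 byte(s))
  byte[5]=0x80 cont=1 payload=0x00=0: acc |= 0<<0 -> acc=0 shift=7
  byte[6]=0x59 cont=0 payload=0x59=89: acc |= 89<<7 -> acc=11392 shift=14 [end]
Varint 3: bytes[5:7] = 80 59 -> value 11392 (2 byte(s))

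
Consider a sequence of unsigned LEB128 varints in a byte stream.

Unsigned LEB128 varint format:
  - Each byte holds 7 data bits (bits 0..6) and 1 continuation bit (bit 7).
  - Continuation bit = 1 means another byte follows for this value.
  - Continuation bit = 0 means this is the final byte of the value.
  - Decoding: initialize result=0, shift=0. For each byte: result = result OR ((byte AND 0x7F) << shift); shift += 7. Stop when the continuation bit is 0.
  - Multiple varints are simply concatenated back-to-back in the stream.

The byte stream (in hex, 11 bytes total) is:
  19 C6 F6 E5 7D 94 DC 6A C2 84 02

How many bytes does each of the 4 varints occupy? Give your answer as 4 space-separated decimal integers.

Answer: 1 4 3 3

Derivation:
  byte[0]=0x19 cont=0 payload=0x19=25: acc |= 25<<0 -> acc=25 shift=7 [end]
Varint 1: bytes[0:1] = 19 -> value 25 (1 byte(s))
  byte[1]=0xC6 cont=1 payload=0x46=70: acc |= 70<<0 -> acc=70 shift=7
  byte[2]=0xF6 cont=1 payload=0x76=118: acc |= 118<<7 -> acc=15174 shift=14
  byte[3]=0xE5 cont=1 payload=0x65=101: acc |= 101<<14 -> acc=1669958 shift=21
  byte[4]=0x7D cont=0 payload=0x7D=125: acc |= 125<<21 -> acc=263813958 shift=28 [end]
Varint 2: bytes[1:5] = C6 F6 E5 7D -> value 263813958 (4 byte(s))
  byte[5]=0x94 cont=1 payload=0x14=20: acc |= 20<<0 -> acc=20 shift=7
  byte[6]=0xDC cont=1 payload=0x5C=92: acc |= 92<<7 -> acc=11796 shift=14
  byte[7]=0x6A cont=0 payload=0x6A=106: acc |= 106<<14 -> acc=1748500 shift=21 [end]
Varint 3: bytes[5:8] = 94 DC 6A -> value 1748500 (3 byte(s))
  byte[8]=0xC2 cont=1 payload=0x42=66: acc |= 66<<0 -> acc=66 shift=7
  byte[9]=0x84 cont=1 payload=0x04=4: acc |= 4<<7 -> acc=578 shift=14
  byte[10]=0x02 cont=0 payload=0x02=2: acc |= 2<<14 -> acc=33346 shift=21 [end]
Varint 4: bytes[8:11] = C2 84 02 -> value 33346 (3 byte(s))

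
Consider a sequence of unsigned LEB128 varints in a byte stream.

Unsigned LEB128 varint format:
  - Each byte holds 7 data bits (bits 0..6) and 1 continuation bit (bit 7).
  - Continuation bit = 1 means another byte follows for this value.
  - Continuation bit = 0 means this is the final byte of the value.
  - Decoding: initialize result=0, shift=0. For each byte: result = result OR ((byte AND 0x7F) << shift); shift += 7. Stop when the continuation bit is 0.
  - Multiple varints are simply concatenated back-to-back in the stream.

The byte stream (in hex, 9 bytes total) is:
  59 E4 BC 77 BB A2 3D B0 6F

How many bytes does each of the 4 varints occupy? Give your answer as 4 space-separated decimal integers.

  byte[0]=0x59 cont=0 payload=0x59=89: acc |= 89<<0 -> acc=89 shift=7 [end]
Varint 1: bytes[0:1] = 59 -> value 89 (1 byte(s))
  byte[1]=0xE4 cont=1 payload=0x64=100: acc |= 100<<0 -> acc=100 shift=7
  byte[2]=0xBC cont=1 payload=0x3C=60: acc |= 60<<7 -> acc=7780 shift=14
  byte[3]=0x77 cont=0 payload=0x77=119: acc |= 119<<14 -> acc=1957476 shift=21 [end]
Varint 2: bytes[1:4] = E4 BC 77 -> value 1957476 (3 byte(s))
  byte[4]=0xBB cont=1 payload=0x3B=59: acc |= 59<<0 -> acc=59 shift=7
  byte[5]=0xA2 cont=1 payload=0x22=34: acc |= 34<<7 -> acc=4411 shift=14
  byte[6]=0x3D cont=0 payload=0x3D=61: acc |= 61<<14 -> acc=1003835 shift=21 [end]
Varint 3: bytes[4:7] = BB A2 3D -> value 1003835 (3 byte(s))
  byte[7]=0xB0 cont=1 payload=0x30=48: acc |= 48<<0 -> acc=48 shift=7
  byte[8]=0x6F cont=0 payload=0x6F=111: acc |= 111<<7 -> acc=14256 shift=14 [end]
Varint 4: bytes[7:9] = B0 6F -> value 14256 (2 byte(s))

Answer: 1 3 3 2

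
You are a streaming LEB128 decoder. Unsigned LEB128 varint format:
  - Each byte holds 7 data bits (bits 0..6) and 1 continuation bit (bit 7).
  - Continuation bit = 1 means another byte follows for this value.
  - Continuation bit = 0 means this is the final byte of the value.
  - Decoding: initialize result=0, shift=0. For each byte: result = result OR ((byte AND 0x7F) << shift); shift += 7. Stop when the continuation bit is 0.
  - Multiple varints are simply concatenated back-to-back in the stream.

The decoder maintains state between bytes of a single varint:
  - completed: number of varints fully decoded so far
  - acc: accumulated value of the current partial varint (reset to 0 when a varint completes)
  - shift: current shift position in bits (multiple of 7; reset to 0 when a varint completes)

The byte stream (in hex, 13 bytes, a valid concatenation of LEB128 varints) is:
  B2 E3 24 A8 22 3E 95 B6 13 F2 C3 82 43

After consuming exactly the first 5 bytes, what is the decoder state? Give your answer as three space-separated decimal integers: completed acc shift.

byte[0]=0xB2 cont=1 payload=0x32: acc |= 50<<0 -> completed=0 acc=50 shift=7
byte[1]=0xE3 cont=1 payload=0x63: acc |= 99<<7 -> completed=0 acc=12722 shift=14
byte[2]=0x24 cont=0 payload=0x24: varint #1 complete (value=602546); reset -> completed=1 acc=0 shift=0
byte[3]=0xA8 cont=1 payload=0x28: acc |= 40<<0 -> completed=1 acc=40 shift=7
byte[4]=0x22 cont=0 payload=0x22: varint #2 complete (value=4392); reset -> completed=2 acc=0 shift=0

Answer: 2 0 0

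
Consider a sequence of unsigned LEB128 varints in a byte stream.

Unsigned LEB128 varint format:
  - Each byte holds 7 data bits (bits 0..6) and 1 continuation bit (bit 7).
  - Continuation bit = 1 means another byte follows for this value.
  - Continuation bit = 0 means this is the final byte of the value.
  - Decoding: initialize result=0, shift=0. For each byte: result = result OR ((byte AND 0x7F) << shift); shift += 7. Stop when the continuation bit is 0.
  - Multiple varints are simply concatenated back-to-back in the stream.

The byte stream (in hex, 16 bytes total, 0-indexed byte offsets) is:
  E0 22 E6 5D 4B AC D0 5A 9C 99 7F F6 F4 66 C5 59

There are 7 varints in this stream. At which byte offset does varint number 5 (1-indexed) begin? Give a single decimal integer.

  byte[0]=0xE0 cont=1 payload=0x60=96: acc |= 96<<0 -> acc=96 shift=7
  byte[1]=0x22 cont=0 payload=0x22=34: acc |= 34<<7 -> acc=4448 shift=14 [end]
Varint 1: bytes[0:2] = E0 22 -> value 4448 (2 byte(s))
  byte[2]=0xE6 cont=1 payload=0x66=102: acc |= 102<<0 -> acc=102 shift=7
  byte[3]=0x5D cont=0 payload=0x5D=93: acc |= 93<<7 -> acc=12006 shift=14 [end]
Varint 2: bytes[2:4] = E6 5D -> value 12006 (2 byte(s))
  byte[4]=0x4B cont=0 payload=0x4B=75: acc |= 75<<0 -> acc=75 shift=7 [end]
Varint 3: bytes[4:5] = 4B -> value 75 (1 byte(s))
  byte[5]=0xAC cont=1 payload=0x2C=44: acc |= 44<<0 -> acc=44 shift=7
  byte[6]=0xD0 cont=1 payload=0x50=80: acc |= 80<<7 -> acc=10284 shift=14
  byte[7]=0x5A cont=0 payload=0x5A=90: acc |= 90<<14 -> acc=1484844 shift=21 [end]
Varint 4: bytes[5:8] = AC D0 5A -> value 1484844 (3 byte(s))
  byte[8]=0x9C cont=1 payload=0x1C=28: acc |= 28<<0 -> acc=28 shift=7
  byte[9]=0x99 cont=1 payload=0x19=25: acc |= 25<<7 -> acc=3228 shift=14
  byte[10]=0x7F cont=0 payload=0x7F=127: acc |= 127<<14 -> acc=2083996 shift=21 [end]
Varint 5: bytes[8:11] = 9C 99 7F -> value 2083996 (3 byte(s))
  byte[11]=0xF6 cont=1 payload=0x76=118: acc |= 118<<0 -> acc=118 shift=7
  byte[12]=0xF4 cont=1 payload=0x74=116: acc |= 116<<7 -> acc=14966 shift=14
  byte[13]=0x66 cont=0 payload=0x66=102: acc |= 102<<14 -> acc=1686134 shift=21 [end]
Varint 6: bytes[11:14] = F6 F4 66 -> value 1686134 (3 byte(s))
  byte[14]=0xC5 cont=1 payload=0x45=69: acc |= 69<<0 -> acc=69 shift=7
  byte[15]=0x59 cont=0 payload=0x59=89: acc |= 89<<7 -> acc=11461 shift=14 [end]
Varint 7: bytes[14:16] = C5 59 -> value 11461 (2 byte(s))

Answer: 8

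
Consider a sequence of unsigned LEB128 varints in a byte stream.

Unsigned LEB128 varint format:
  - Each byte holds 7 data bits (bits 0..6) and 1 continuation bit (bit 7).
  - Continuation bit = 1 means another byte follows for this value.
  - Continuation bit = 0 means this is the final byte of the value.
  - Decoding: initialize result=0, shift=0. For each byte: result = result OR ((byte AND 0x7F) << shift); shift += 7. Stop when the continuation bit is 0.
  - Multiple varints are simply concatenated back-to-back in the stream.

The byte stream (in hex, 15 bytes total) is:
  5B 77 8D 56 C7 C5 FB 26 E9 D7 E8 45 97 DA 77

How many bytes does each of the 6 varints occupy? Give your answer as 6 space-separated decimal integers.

Answer: 1 1 2 4 4 3

Derivation:
  byte[0]=0x5B cont=0 payload=0x5B=91: acc |= 91<<0 -> acc=91 shift=7 [end]
Varint 1: bytes[0:1] = 5B -> value 91 (1 byte(s))
  byte[1]=0x77 cont=0 payload=0x77=119: acc |= 119<<0 -> acc=119 shift=7 [end]
Varint 2: bytes[1:2] = 77 -> value 119 (1 byte(s))
  byte[2]=0x8D cont=1 payload=0x0D=13: acc |= 13<<0 -> acc=13 shift=7
  byte[3]=0x56 cont=0 payload=0x56=86: acc |= 86<<7 -> acc=11021 shift=14 [end]
Varint 3: bytes[2:4] = 8D 56 -> value 11021 (2 byte(s))
  byte[4]=0xC7 cont=1 payload=0x47=71: acc |= 71<<0 -> acc=71 shift=7
  byte[5]=0xC5 cont=1 payload=0x45=69: acc |= 69<<7 -> acc=8903 shift=14
  byte[6]=0xFB cont=1 payload=0x7B=123: acc |= 123<<14 -> acc=2024135 shift=21
  byte[7]=0x26 cont=0 payload=0x26=38: acc |= 38<<21 -> acc=81715911 shift=28 [end]
Varint 4: bytes[4:8] = C7 C5 FB 26 -> value 81715911 (4 byte(s))
  byte[8]=0xE9 cont=1 payload=0x69=105: acc |= 105<<0 -> acc=105 shift=7
  byte[9]=0xD7 cont=1 payload=0x57=87: acc |= 87<<7 -> acc=11241 shift=14
  byte[10]=0xE8 cont=1 payload=0x68=104: acc |= 104<<14 -> acc=1715177 shift=21
  byte[11]=0x45 cont=0 payload=0x45=69: acc |= 69<<21 -> acc=146418665 shift=28 [end]
Varint 5: bytes[8:12] = E9 D7 E8 45 -> value 146418665 (4 byte(s))
  byte[12]=0x97 cont=1 payload=0x17=23: acc |= 23<<0 -> acc=23 shift=7
  byte[13]=0xDA cont=1 payload=0x5A=90: acc |= 90<<7 -> acc=11543 shift=14
  byte[14]=0x77 cont=0 payload=0x77=119: acc |= 119<<14 -> acc=1961239 shift=21 [end]
Varint 6: bytes[12:15] = 97 DA 77 -> value 1961239 (3 byte(s))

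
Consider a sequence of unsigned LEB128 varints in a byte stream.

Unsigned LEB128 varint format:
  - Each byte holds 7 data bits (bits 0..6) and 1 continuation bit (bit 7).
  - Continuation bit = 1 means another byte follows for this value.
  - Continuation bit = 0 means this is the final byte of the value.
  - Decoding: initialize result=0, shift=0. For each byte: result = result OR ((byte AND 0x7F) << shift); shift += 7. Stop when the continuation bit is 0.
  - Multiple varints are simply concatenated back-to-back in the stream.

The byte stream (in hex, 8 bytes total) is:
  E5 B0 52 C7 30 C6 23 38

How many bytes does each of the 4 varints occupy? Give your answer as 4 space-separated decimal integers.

  byte[0]=0xE5 cont=1 payload=0x65=101: acc |= 101<<0 -> acc=101 shift=7
  byte[1]=0xB0 cont=1 payload=0x30=48: acc |= 48<<7 -> acc=6245 shift=14
  byte[2]=0x52 cont=0 payload=0x52=82: acc |= 82<<14 -> acc=1349733 shift=21 [end]
Varint 1: bytes[0:3] = E5 B0 52 -> value 1349733 (3 byte(s))
  byte[3]=0xC7 cont=1 payload=0x47=71: acc |= 71<<0 -> acc=71 shift=7
  byte[4]=0x30 cont=0 payload=0x30=48: acc |= 48<<7 -> acc=6215 shift=14 [end]
Varint 2: bytes[3:5] = C7 30 -> value 6215 (2 byte(s))
  byte[5]=0xC6 cont=1 payload=0x46=70: acc |= 70<<0 -> acc=70 shift=7
  byte[6]=0x23 cont=0 payload=0x23=35: acc |= 35<<7 -> acc=4550 shift=14 [end]
Varint 3: bytes[5:7] = C6 23 -> value 4550 (2 byte(s))
  byte[7]=0x38 cont=0 payload=0x38=56: acc |= 56<<0 -> acc=56 shift=7 [end]
Varint 4: bytes[7:8] = 38 -> value 56 (1 byte(s))

Answer: 3 2 2 1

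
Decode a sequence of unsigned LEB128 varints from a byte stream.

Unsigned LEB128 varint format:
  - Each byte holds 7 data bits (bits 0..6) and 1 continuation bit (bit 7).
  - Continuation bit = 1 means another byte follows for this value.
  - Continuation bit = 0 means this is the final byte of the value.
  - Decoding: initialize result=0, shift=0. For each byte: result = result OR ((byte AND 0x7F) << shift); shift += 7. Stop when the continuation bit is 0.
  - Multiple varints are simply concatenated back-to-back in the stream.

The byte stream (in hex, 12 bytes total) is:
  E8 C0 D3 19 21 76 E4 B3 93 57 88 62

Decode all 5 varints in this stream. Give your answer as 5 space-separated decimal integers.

  byte[0]=0xE8 cont=1 payload=0x68=104: acc |= 104<<0 -> acc=104 shift=7
  byte[1]=0xC0 cont=1 payload=0x40=64: acc |= 64<<7 -> acc=8296 shift=14
  byte[2]=0xD3 cont=1 payload=0x53=83: acc |= 83<<14 -> acc=1368168 shift=21
  byte[3]=0x19 cont=0 payload=0x19=25: acc |= 25<<21 -> acc=53796968 shift=28 [end]
Varint 1: bytes[0:4] = E8 C0 D3 19 -> value 53796968 (4 byte(s))
  byte[4]=0x21 cont=0 payload=0x21=33: acc |= 33<<0 -> acc=33 shift=7 [end]
Varint 2: bytes[4:5] = 21 -> value 33 (1 byte(s))
  byte[5]=0x76 cont=0 payload=0x76=118: acc |= 118<<0 -> acc=118 shift=7 [end]
Varint 3: bytes[5:6] = 76 -> value 118 (1 byte(s))
  byte[6]=0xE4 cont=1 payload=0x64=100: acc |= 100<<0 -> acc=100 shift=7
  byte[7]=0xB3 cont=1 payload=0x33=51: acc |= 51<<7 -> acc=6628 shift=14
  byte[8]=0x93 cont=1 payload=0x13=19: acc |= 19<<14 -> acc=317924 shift=21
  byte[9]=0x57 cont=0 payload=0x57=87: acc |= 87<<21 -> acc=182770148 shift=28 [end]
Varint 4: bytes[6:10] = E4 B3 93 57 -> value 182770148 (4 byte(s))
  byte[10]=0x88 cont=1 payload=0x08=8: acc |= 8<<0 -> acc=8 shift=7
  byte[11]=0x62 cont=0 payload=0x62=98: acc |= 98<<7 -> acc=12552 shift=14 [end]
Varint 5: bytes[10:12] = 88 62 -> value 12552 (2 byte(s))

Answer: 53796968 33 118 182770148 12552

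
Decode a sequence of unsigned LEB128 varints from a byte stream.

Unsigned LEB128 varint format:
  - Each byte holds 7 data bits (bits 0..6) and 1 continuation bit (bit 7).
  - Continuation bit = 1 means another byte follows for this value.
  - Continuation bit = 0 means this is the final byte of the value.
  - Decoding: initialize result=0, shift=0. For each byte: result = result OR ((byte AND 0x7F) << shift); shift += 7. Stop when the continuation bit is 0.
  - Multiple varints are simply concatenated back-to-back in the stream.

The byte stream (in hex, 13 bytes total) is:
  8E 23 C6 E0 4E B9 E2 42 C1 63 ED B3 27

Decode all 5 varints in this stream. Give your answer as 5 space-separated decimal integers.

  byte[0]=0x8E cont=1 payload=0x0E=14: acc |= 14<<0 -> acc=14 shift=7
  byte[1]=0x23 cont=0 payload=0x23=35: acc |= 35<<7 -> acc=4494 shift=14 [end]
Varint 1: bytes[0:2] = 8E 23 -> value 4494 (2 byte(s))
  byte[2]=0xC6 cont=1 payload=0x46=70: acc |= 70<<0 -> acc=70 shift=7
  byte[3]=0xE0 cont=1 payload=0x60=96: acc |= 96<<7 -> acc=12358 shift=14
  byte[4]=0x4E cont=0 payload=0x4E=78: acc |= 78<<14 -> acc=1290310 shift=21 [end]
Varint 2: bytes[2:5] = C6 E0 4E -> value 1290310 (3 byte(s))
  byte[5]=0xB9 cont=1 payload=0x39=57: acc |= 57<<0 -> acc=57 shift=7
  byte[6]=0xE2 cont=1 payload=0x62=98: acc |= 98<<7 -> acc=12601 shift=14
  byte[7]=0x42 cont=0 payload=0x42=66: acc |= 66<<14 -> acc=1093945 shift=21 [end]
Varint 3: bytes[5:8] = B9 E2 42 -> value 1093945 (3 byte(s))
  byte[8]=0xC1 cont=1 payload=0x41=65: acc |= 65<<0 -> acc=65 shift=7
  byte[9]=0x63 cont=0 payload=0x63=99: acc |= 99<<7 -> acc=12737 shift=14 [end]
Varint 4: bytes[8:10] = C1 63 -> value 12737 (2 byte(s))
  byte[10]=0xED cont=1 payload=0x6D=109: acc |= 109<<0 -> acc=109 shift=7
  byte[11]=0xB3 cont=1 payload=0x33=51: acc |= 51<<7 -> acc=6637 shift=14
  byte[12]=0x27 cont=0 payload=0x27=39: acc |= 39<<14 -> acc=645613 shift=21 [end]
Varint 5: bytes[10:13] = ED B3 27 -> value 645613 (3 byte(s))

Answer: 4494 1290310 1093945 12737 645613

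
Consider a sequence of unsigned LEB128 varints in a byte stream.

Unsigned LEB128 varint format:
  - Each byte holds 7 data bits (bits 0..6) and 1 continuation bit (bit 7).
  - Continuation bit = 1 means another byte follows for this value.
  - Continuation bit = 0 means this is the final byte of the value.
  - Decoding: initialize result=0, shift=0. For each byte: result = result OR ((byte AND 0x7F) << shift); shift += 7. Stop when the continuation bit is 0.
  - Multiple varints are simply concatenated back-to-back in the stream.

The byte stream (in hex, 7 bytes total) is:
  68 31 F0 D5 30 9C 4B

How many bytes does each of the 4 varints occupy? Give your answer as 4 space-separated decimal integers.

Answer: 1 1 3 2

Derivation:
  byte[0]=0x68 cont=0 payload=0x68=104: acc |= 104<<0 -> acc=104 shift=7 [end]
Varint 1: bytes[0:1] = 68 -> value 104 (1 byte(s))
  byte[1]=0x31 cont=0 payload=0x31=49: acc |= 49<<0 -> acc=49 shift=7 [end]
Varint 2: bytes[1:2] = 31 -> value 49 (1 byte(s))
  byte[2]=0xF0 cont=1 payload=0x70=112: acc |= 112<<0 -> acc=112 shift=7
  byte[3]=0xD5 cont=1 payload=0x55=85: acc |= 85<<7 -> acc=10992 shift=14
  byte[4]=0x30 cont=0 payload=0x30=48: acc |= 48<<14 -> acc=797424 shift=21 [end]
Varint 3: bytes[2:5] = F0 D5 30 -> value 797424 (3 byte(s))
  byte[5]=0x9C cont=1 payload=0x1C=28: acc |= 28<<0 -> acc=28 shift=7
  byte[6]=0x4B cont=0 payload=0x4B=75: acc |= 75<<7 -> acc=9628 shift=14 [end]
Varint 4: bytes[5:7] = 9C 4B -> value 9628 (2 byte(s))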